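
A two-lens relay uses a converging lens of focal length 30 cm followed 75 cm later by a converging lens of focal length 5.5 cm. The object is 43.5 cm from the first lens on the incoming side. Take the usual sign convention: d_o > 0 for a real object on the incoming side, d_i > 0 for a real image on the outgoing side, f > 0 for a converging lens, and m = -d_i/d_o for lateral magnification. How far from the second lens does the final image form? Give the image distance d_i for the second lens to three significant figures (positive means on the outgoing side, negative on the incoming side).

Lens 1: 1/d_i1 = 1/f_1 - 1/d_o1 = 1/30 - 1/43.5 = 0.01034 cm^-1, so d_i1 = 96.667 cm.
This image would form 96.667 cm past lens 1, i.e. 21.667 cm beyond lens 2, so it is a virtual object for lens 2: d_o2 = 75 - 96.667 = -21.667 cm.
Lens 2: 1/d_i2 = 1/f_2 - 1/d_o2 = 1/5.5 - 1/(-21.667) = 0.22797 cm^-1, so d_i2 = 4.387 cm.

4.39 cm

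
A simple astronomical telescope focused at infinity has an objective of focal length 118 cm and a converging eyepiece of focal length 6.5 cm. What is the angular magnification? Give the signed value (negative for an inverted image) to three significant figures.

M = -f_obj/f_eye = -118/(6.5) = -18.154.

-18.2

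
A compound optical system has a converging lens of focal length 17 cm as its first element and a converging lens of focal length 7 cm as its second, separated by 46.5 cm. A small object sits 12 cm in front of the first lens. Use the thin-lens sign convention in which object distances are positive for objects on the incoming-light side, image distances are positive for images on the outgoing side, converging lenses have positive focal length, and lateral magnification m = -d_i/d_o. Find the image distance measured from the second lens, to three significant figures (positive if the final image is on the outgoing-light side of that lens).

7.61 cm

Lens 1: 1/d_i1 = 1/f_1 - 1/d_o1 = 1/17 - 1/12 = -0.02451 cm^-1, so d_i1 = -40.800 cm.
The intermediate image is virtual, 40.800 cm to the left of lens 1, so d_o2 = L - d_i1 = 46.5 - (-40.800) = 87.300 cm.
Lens 2: 1/d_i2 = 1/f_2 - 1/d_o2 = 1/7 - 1/(87.300) = 0.13140 cm^-1, so d_i2 = 7.610 cm.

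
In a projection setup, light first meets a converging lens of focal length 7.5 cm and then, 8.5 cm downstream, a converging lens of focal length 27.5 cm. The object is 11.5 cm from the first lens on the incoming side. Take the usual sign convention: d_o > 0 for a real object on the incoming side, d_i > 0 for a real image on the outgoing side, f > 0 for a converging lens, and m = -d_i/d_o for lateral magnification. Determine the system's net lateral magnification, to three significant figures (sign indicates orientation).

First lens: d_i1 = 1/(1/7.5 - 1/11.5) = 21.562 cm.
m_1 = -(21.562)/11.5 = -1.8750.
Since 21.562 cm > 8.5 cm, the first image lies past the second lens and serves as a virtual object: d_o2 = L - d_i1 = -13.062 cm.
Second lens: d_i2 = 1/(1/27.5 - 1/(-13.062)) = 8.856 cm.
m_2 = -(8.856)/(-13.062) = 0.6780.
Overall magnification: m = m_1 m_2 = -1.2712.

-1.27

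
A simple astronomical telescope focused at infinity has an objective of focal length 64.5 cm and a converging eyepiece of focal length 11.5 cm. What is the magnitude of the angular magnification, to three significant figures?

5.61

|M| = f_obj/|f_eye| = 64.5/11.5 = 5.609.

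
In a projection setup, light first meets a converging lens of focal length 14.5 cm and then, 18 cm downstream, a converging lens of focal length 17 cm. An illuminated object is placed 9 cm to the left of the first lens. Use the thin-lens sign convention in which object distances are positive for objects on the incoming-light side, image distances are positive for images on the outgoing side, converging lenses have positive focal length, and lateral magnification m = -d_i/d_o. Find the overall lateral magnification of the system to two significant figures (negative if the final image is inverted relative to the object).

Lens 1: 1/d_i1 = 1/f_1 - 1/d_o1 = 1/14.5 - 1/9 = -0.04215 cm^-1, so d_i1 = -23.727 cm.
m_1 = -(-23.727)/9 = 2.6364.
With d_i1 < 0 the first image is virtual and lies on the object side; the object distance for lens 2 is d_o2 = 18 - (-23.727) = 41.727 cm.
Lens 2: 1/d_i2 = 1/f_2 - 1/d_o2 = 1/17 - 1/(41.727) = 0.03486 cm^-1, so d_i2 = 28.687 cm.
m_2 = -(28.687)/(41.727) = -0.6875.
Total m = m_1 x m_2 = (2.6364)(-0.6875) = -1.8125.

-1.8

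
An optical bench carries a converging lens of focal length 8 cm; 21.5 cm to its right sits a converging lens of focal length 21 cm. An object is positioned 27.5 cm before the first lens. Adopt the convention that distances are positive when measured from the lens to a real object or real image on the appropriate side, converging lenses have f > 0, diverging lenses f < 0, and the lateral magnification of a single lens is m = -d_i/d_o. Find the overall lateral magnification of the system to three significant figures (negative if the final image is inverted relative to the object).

First lens: d_i1 = 1/(1/8 - 1/27.5) = 11.282 cm.
m_1 = -(11.282)/27.5 = -0.4103.
That image sits 10.218 cm in front of the second lens, so d_o2 = 10.218 cm.
Second lens: d_i2 = 1/(1/21 - 1/(10.218)) = -19.901 cm.
m_2 = -(-19.901)/(10.218) = 1.9477.
Total m = m_1 x m_2 = (-0.4103)(1.9477) = -0.7990.

-0.799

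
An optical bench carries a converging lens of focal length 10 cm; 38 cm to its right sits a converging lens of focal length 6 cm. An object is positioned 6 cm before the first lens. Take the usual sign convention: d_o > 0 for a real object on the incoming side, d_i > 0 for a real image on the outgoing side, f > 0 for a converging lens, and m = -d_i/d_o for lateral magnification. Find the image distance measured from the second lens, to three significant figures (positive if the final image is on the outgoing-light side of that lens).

6.77 cm

Lens 1: 1/d_i1 = 1/f_1 - 1/d_o1 = 1/10 - 1/6 = -0.06667 cm^-1, so d_i1 = -15.000 cm.
The intermediate image is virtual, 15.000 cm to the left of lens 1, so d_o2 = L - d_i1 = 38 - (-15.000) = 53.000 cm.
Lens 2: 1/d_i2 = 1/f_2 - 1/d_o2 = 1/6 - 1/(53.000) = 0.14780 cm^-1, so d_i2 = 6.766 cm.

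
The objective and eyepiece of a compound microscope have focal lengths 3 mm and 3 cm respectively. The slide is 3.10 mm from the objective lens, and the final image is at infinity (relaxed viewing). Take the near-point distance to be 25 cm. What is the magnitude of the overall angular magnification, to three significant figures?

Convert to cm: f_obj = 3 mm = 0.3 cm; d_o = 3.10 mm = 0.31 cm.
Objective: 1/d_i = 1/f_obj - 1/d_o = 1/0.3 - 1/0.31 = 0.10753 cm^-1, so d_i = 9.300 cm.
m_obj = -d_i/d_o = -9.300/0.31 = -30.000.
Eyepiece angular magnification (image at infinity): M_eye = D/f_e = 25/3 = 8.333.
Overall M = m_obj x M_eye = (-30.000)(8.333) = -250.00.
|M| = 250.00.

250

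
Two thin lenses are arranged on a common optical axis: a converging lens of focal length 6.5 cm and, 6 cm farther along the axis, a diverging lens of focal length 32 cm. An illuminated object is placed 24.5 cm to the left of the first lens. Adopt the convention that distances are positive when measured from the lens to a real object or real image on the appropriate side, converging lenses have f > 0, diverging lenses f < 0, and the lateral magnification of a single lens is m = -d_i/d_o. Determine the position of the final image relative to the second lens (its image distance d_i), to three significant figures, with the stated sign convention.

3.13 cm

First lens: d_i1 = 1/(1/6.5 - 1/24.5) = 8.847 cm.
Since 8.847 cm > 6 cm, the first image lies past the second lens and serves as a virtual object: d_o2 = L - d_i1 = -2.847 cm.
Second lens: d_i2 = 1/(1/(-32) - 1/(-2.847)) = 3.125 cm.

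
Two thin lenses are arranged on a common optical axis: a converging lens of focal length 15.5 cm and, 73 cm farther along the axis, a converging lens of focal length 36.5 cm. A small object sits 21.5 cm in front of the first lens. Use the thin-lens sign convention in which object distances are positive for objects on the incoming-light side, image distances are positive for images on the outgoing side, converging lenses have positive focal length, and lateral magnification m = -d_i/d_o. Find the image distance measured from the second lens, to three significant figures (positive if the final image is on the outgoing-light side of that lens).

First lens: d_i1 = 1/(1/15.5 - 1/21.5) = 55.542 cm.
That image sits 17.458 cm in front of the second lens, so d_o2 = 17.458 cm.
Second lens: d_i2 = 1/(1/36.5 - 1/(17.458)) = -33.465 cm.

-33.5 cm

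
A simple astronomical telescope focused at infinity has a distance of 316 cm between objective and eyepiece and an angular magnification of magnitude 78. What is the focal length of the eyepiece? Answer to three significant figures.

In normal adjustment the tube length equals f_obj + f_eye and |M| = f_obj/f_eye.
So f_obj = 78 f_eye and 78 f_eye + f_eye = 316 cm, giving f_eye = 316/79 = 4.000 cm and f_obj = 312.000 cm.

4.00 cm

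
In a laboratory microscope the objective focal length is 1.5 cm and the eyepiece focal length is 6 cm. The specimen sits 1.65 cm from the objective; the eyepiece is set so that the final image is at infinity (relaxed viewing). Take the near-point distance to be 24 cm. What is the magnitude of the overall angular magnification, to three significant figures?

Objective: 1/d_i = 1/f_obj - 1/d_o = 1/1.5 - 1/1.65 = 0.06061 cm^-1, so d_i = 16.500 cm.
m_obj = -d_i/d_o = -16.500/1.65 = -10.000.
Eyepiece angular magnification (image at infinity): M_eye = D/f_e = 24/6 = 4.000.
Overall M = m_obj x M_eye = (-10.000)(4.000) = -40.00.
|M| = 40.00.

40.0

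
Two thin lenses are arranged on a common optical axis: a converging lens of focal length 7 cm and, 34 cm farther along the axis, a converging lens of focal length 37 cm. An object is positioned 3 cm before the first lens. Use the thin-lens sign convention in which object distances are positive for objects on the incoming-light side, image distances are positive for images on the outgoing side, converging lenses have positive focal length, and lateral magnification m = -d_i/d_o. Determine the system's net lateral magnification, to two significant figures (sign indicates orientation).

-29

Applying the thin-lens equation to the first lens, 1/7 = 1/3 + 1/d_i1, which gives d_i1 = -5.250 cm.
Its lateral magnification is m_1 = -d_i1/d_o1 = -(-5.250)/3 = 1.7500.
With d_i1 < 0 the first image is virtual and lies on the object side; the object distance for lens 2 is d_o2 = 34 - (-5.250) = 39.250 cm.
Applying the thin-lens equation again with f_2 = 37 cm and d_o2 = 39.250 cm gives d_i2 = 645.444 cm.
m_2 = -(645.444)/(39.250) = -16.4444.
The system's lateral magnification is m_1 m_2 = (1.7500)(-16.4444) = -28.7778.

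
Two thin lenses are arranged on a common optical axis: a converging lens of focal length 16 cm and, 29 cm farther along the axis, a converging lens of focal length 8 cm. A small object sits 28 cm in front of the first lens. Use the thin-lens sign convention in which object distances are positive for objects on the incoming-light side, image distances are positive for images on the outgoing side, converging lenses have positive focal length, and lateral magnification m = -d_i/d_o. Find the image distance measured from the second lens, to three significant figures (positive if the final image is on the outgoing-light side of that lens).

4.08 cm

First lens: d_i1 = 1/(1/16 - 1/28) = 37.333 cm.
Since 37.333 cm > 29 cm, the first image lies past the second lens and serves as a virtual object: d_o2 = L - d_i1 = -8.333 cm.
Second lens: d_i2 = 1/(1/8 - 1/(-8.333)) = 4.082 cm.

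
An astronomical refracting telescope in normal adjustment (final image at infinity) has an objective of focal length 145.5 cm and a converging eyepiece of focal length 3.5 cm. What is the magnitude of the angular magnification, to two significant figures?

|M| = f_obj/|f_eye| = 145.5/3.5 = 41.571.

42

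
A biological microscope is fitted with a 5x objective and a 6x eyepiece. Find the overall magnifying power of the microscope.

The overall magnification of a compound microscope is the product of the objective and eyepiece magnifications:
M = M_obj x M_eye = 5 x 6 = 30.

30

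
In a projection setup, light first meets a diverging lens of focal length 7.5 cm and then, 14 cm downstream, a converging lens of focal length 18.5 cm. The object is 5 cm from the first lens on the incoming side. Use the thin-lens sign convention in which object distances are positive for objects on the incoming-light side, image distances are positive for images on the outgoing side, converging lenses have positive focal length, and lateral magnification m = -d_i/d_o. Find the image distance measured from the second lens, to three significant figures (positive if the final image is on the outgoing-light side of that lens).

-210 cm

Applying the thin-lens equation to the first lens, 1/(-7.5) = 1/5 + 1/d_i1, which gives d_i1 = -3.000 cm.
The intermediate image is virtual, 3.000 cm to the left of lens 1, so d_o2 = L - d_i1 = 14 - (-3.000) = 17.000 cm.
Applying the thin-lens equation again with f_2 = 18.5 cm and d_o2 = 17.000 cm gives d_i2 = -209.667 cm.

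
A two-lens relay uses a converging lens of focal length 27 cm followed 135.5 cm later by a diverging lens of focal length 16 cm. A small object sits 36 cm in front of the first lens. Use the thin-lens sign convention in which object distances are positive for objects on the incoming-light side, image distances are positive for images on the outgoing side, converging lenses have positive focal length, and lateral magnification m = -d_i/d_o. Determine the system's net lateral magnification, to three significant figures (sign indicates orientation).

Lens 1: 1/d_i1 = 1/f_1 - 1/d_o1 = 1/27 - 1/36 = 0.00926 cm^-1, so d_i1 = 108.000 cm.
m_1 = -(108.000)/36 = -3.0000.
The intermediate image is 108.000 cm to the right of lens 1, so d_o2 = L - d_i1 = 135.5 - 108.000 = 27.500 cm.
Lens 2: 1/d_i2 = 1/f_2 - 1/d_o2 = 1/(-16) - 1/(27.500) = -0.09886 cm^-1, so d_i2 = -10.115 cm.
m_2 = -(-10.115)/(27.500) = 0.3678.
Overall magnification: m = m_1 m_2 = -1.1034.

-1.10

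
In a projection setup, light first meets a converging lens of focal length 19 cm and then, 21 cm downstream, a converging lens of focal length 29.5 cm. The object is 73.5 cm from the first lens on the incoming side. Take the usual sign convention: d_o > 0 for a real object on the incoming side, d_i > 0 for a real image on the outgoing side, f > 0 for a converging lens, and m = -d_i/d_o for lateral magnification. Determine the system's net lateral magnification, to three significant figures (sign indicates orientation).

First lens: d_i1 = 1/(1/19 - 1/73.5) = 25.624 cm.
m_1 = -(25.624)/73.5 = -0.3486.
Since 25.624 cm > 21 cm, the first image lies past the second lens and serves as a virtual object: d_o2 = L - d_i1 = -4.624 cm.
Second lens: d_i2 = 1/(1/29.5 - 1/(-4.624)) = 3.997 cm.
m_2 = -(3.997)/(-4.624) = 0.8645.
The system's lateral magnification is m_1 m_2 = (-0.3486)(0.8645) = -0.3014.

-0.301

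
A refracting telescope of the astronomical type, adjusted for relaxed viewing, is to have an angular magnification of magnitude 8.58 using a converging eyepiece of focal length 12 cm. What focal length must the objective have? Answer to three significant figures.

103 cm

|M| = f_obj/|f_eye|, so f_obj = |M| x |f_eye| = 8.58 x 12 = 102.960 cm.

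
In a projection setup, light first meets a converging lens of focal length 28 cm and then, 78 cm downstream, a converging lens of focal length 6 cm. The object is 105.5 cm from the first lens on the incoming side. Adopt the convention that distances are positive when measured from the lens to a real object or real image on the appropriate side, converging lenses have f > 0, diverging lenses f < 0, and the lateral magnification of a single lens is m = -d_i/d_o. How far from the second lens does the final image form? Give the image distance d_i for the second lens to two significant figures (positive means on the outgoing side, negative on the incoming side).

First lens: d_i1 = 1/(1/28 - 1/105.5) = 38.116 cm.
That image sits 39.884 cm in front of the second lens, so d_o2 = 39.884 cm.
Second lens: d_i2 = 1/(1/6 - 1/(39.884)) = 7.062 cm.

7.1 cm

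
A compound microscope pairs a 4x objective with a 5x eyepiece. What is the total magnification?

20

The overall magnification of a compound microscope is the product of the objective and eyepiece magnifications:
M = M_obj x M_eye = 4 x 5 = 20.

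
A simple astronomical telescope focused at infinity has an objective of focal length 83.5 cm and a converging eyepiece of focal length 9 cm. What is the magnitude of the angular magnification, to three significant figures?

|M| = f_obj/|f_eye| = 83.5/9 = 9.278.

9.28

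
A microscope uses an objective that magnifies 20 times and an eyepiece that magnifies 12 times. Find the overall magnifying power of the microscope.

The overall magnification of a compound microscope is the product of the objective and eyepiece magnifications:
M = M_obj x M_eye = 20 x 12 = 240.

240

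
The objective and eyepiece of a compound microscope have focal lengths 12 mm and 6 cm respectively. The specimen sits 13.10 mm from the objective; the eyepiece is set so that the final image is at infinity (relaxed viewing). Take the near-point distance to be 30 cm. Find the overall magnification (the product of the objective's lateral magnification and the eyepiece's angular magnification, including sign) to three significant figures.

Convert to cm: f_obj = 12 mm = 1.2 cm; d_o = 13.10 mm = 1.31 cm.
Objective: 1/d_i = 1/f_obj - 1/d_o = 1/1.2 - 1/1.31 = 0.06997 cm^-1, so d_i = 14.291 cm.
m_obj = -d_i/d_o = -14.291/1.31 = -10.909.
Eyepiece angular magnification (image at infinity): M_eye = D/f_e = 30/6 = 5.000.
Overall M = m_obj x M_eye = (-10.909)(5.000) = -54.55.

-54.5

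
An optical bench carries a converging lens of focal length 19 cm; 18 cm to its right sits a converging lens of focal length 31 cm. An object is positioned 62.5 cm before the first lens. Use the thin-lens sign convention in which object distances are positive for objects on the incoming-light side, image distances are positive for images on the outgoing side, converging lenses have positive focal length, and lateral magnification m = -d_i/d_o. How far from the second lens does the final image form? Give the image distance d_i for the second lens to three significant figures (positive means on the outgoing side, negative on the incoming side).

7.15 cm

Lens 1: 1/d_i1 = 1/f_1 - 1/d_o1 = 1/19 - 1/62.5 = 0.03663 cm^-1, so d_i1 = 27.299 cm.
Since 27.299 cm > 18 cm, the first image lies past the second lens and serves as a virtual object: d_o2 = L - d_i1 = -9.299 cm.
Lens 2: 1/d_i2 = 1/f_2 - 1/d_o2 = 1/31 - 1/(-9.299) = 0.13980 cm^-1, so d_i2 = 7.153 cm.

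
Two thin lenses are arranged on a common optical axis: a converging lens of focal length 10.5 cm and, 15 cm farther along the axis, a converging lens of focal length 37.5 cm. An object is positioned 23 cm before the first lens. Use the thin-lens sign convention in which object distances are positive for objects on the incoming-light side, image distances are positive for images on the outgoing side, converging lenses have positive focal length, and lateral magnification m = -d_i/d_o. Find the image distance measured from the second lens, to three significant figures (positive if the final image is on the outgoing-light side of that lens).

Lens 1: 1/d_i1 = 1/f_1 - 1/d_o1 = 1/10.5 - 1/23 = 0.05176 cm^-1, so d_i1 = 19.320 cm.
Since 19.320 cm > 15 cm, the first image lies past the second lens and serves as a virtual object: d_o2 = L - d_i1 = -4.320 cm.
Lens 2: 1/d_i2 = 1/f_2 - 1/d_o2 = 1/37.5 - 1/(-4.320) = 0.25815 cm^-1, so d_i2 = 3.874 cm.

3.87 cm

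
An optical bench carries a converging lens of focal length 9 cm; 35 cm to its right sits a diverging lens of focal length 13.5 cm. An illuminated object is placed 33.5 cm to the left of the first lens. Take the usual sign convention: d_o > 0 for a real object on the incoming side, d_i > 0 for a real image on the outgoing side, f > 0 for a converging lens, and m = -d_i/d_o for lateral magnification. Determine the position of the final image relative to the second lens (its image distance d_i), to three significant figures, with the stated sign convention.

Lens 1: 1/d_i1 = 1/f_1 - 1/d_o1 = 1/9 - 1/33.5 = 0.08126 cm^-1, so d_i1 = 12.306 cm.
The intermediate image is 12.306 cm to the right of lens 1, so d_o2 = L - d_i1 = 35 - 12.306 = 22.694 cm.
Lens 2: 1/d_i2 = 1/f_2 - 1/d_o2 = 1/(-13.5) - 1/(22.694) = -0.11814 cm^-1, so d_i2 = -8.465 cm.

-8.46 cm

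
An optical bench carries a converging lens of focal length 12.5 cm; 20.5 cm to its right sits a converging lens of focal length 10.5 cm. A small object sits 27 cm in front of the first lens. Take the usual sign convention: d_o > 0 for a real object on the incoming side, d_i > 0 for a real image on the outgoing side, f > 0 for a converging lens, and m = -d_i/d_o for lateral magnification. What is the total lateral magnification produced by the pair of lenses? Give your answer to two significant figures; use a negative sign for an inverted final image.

-0.68

First lens: d_i1 = 1/(1/12.5 - 1/27) = 23.276 cm.
m_1 = -(23.276)/27 = -0.8621.
Since 23.276 cm > 20.5 cm, the first image lies past the second lens and serves as a virtual object: d_o2 = L - d_i1 = -2.776 cm.
Second lens: d_i2 = 1/(1/10.5 - 1/(-2.776)) = 2.195 cm.
m_2 = -(2.195)/(-2.776) = 0.7909.
Overall magnification: m = m_1 m_2 = -0.6818.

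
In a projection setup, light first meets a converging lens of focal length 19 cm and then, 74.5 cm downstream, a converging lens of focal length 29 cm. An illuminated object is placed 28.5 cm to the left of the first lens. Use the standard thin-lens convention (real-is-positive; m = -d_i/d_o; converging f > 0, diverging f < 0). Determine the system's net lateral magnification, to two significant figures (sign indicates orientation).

-5.0

Applying the thin-lens equation to the first lens, 1/19 = 1/28.5 + 1/d_i1, which gives d_i1 = 57.000 cm.
Its lateral magnification is m_1 = -d_i1/d_o1 = -(57.000)/28.5 = -2.0000.
Object distance for lens 2: d_o2 = 74.5 - 57.000 = 17.500 cm.
Applying the thin-lens equation again with f_2 = 29 cm and d_o2 = 17.500 cm gives d_i2 = -44.130 cm.
m_2 = -(-44.130)/(17.500) = 2.5217.
Overall magnification: m = m_1 m_2 = -5.0435.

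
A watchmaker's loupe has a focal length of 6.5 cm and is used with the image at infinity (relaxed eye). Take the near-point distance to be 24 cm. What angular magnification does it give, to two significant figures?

3.7

M = D/f = 24/6.5 = 3.692.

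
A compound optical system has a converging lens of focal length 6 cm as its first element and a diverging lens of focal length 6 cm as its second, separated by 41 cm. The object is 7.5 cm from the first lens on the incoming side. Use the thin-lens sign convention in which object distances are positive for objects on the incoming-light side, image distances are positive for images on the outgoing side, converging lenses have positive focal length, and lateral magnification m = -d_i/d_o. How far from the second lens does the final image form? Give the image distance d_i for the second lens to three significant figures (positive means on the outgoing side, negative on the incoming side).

-3.88 cm

Applying the thin-lens equation to the first lens, 1/6 = 1/7.5 + 1/d_i1, which gives d_i1 = 30.000 cm.
That image sits 11.000 cm in front of the second lens, so d_o2 = 11.000 cm.
Applying the thin-lens equation again with f_2 = -6 cm and d_o2 = 11.000 cm gives d_i2 = -3.882 cm.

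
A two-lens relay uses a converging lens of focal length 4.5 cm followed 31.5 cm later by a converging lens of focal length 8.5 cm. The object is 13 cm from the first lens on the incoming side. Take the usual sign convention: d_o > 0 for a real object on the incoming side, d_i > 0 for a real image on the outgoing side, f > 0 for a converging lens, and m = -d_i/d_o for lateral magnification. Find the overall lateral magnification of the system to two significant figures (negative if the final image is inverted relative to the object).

0.28

Applying the thin-lens equation to the first lens, 1/4.5 = 1/13 + 1/d_i1, which gives d_i1 = 6.882 cm.
Its lateral magnification is m_1 = -d_i1/d_o1 = -(6.882)/13 = -0.5294.
The intermediate image is 6.882 cm to the right of lens 1, so d_o2 = L - d_i1 = 31.5 - 6.882 = 24.618 cm.
Applying the thin-lens equation again with f_2 = 8.5 cm and d_o2 = 24.618 cm gives d_i2 = 12.983 cm.
m_2 = -(12.983)/(24.618) = -0.5274.
Total m = m_1 x m_2 = (-0.5294)(-0.5274) = 0.2792.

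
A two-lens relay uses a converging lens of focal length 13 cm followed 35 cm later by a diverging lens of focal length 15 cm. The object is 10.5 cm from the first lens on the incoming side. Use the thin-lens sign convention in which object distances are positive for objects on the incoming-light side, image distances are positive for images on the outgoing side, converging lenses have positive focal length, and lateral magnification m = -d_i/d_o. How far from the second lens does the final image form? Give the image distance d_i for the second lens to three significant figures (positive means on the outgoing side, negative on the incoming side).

Applying the thin-lens equation to the first lens, 1/13 = 1/10.5 + 1/d_i1, which gives d_i1 = -54.600 cm.
The intermediate image is virtual, 54.600 cm to the left of lens 1, so d_o2 = L - d_i1 = 35 - (-54.600) = 89.600 cm.
Applying the thin-lens equation again with f_2 = -15 cm and d_o2 = 89.600 cm gives d_i2 = -12.849 cm.

-12.8 cm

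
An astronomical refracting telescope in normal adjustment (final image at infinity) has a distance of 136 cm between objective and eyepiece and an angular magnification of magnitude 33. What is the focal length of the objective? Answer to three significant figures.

In normal adjustment the tube length equals f_obj + f_eye and |M| = f_obj/f_eye.
So f_obj = 33 f_eye and 33 f_eye + f_eye = 136 cm, giving f_eye = 136/34 = 4.000 cm and f_obj = 132.000 cm.

132 cm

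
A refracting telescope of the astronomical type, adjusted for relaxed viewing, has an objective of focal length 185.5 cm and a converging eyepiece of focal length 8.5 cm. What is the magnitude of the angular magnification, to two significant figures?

|M| = f_obj/|f_eye| = 185.5/8.5 = 21.824.

22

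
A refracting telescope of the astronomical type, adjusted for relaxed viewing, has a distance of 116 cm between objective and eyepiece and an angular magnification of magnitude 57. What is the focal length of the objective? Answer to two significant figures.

110 cm

In normal adjustment the tube length equals f_obj + f_eye and |M| = f_obj/f_eye.
So f_obj = 57 f_eye and 57 f_eye + f_eye = 116 cm, giving f_eye = 116/58 = 2.000 cm and f_obj = 114.000 cm.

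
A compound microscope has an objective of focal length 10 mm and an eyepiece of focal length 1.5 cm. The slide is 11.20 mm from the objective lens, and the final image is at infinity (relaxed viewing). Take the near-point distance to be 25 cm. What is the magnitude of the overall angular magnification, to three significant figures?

Convert to cm: f_obj = 10 mm = 1 cm; d_o = 11.20 mm = 1.12 cm.
Objective: 1/d_i = 1/f_obj - 1/d_o = 1/1 - 1/1.12 = 0.10714 cm^-1, so d_i = 9.333 cm.
m_obj = -d_i/d_o = -9.333/1.12 = -8.333.
Eyepiece angular magnification (image at infinity): M_eye = D/f_e = 25/1.5 = 16.667.
Overall M = m_obj x M_eye = (-8.333)(16.667) = -138.89.
|M| = 138.89.

139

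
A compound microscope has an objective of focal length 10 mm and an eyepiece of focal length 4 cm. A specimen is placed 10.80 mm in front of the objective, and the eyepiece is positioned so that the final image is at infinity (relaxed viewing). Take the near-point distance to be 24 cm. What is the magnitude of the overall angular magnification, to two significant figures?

75

Convert to cm: f_obj = 10 mm = 1 cm; d_o = 10.80 mm = 1.08 cm.
Objective: 1/d_i = 1/f_obj - 1/d_o = 1/1 - 1/1.08 = 0.07407 cm^-1, so d_i = 13.500 cm.
m_obj = -d_i/d_o = -13.500/1.08 = -12.500.
Eyepiece angular magnification (image at infinity): M_eye = D/f_e = 24/4 = 6.000.
Overall M = m_obj x M_eye = (-12.500)(6.000) = -75.00.
|M| = 75.00.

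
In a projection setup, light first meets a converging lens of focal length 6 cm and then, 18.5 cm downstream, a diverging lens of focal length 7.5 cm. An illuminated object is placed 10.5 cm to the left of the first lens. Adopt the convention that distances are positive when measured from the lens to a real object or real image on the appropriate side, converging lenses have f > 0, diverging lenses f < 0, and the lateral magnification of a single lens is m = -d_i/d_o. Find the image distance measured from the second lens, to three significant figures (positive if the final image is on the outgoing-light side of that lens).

-2.81 cm

First lens: d_i1 = 1/(1/6 - 1/10.5) = 14.000 cm.
That image sits 4.500 cm in front of the second lens, so d_o2 = 4.500 cm.
Second lens: d_i2 = 1/(1/(-7.5) - 1/(4.500)) = -2.813 cm.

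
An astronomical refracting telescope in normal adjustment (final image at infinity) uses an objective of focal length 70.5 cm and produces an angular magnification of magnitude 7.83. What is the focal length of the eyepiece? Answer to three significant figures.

9.00 cm

|M| = f_obj/f_eye, so f_eye = f_obj/|M| = 70.5/7.83 = 9.004 cm.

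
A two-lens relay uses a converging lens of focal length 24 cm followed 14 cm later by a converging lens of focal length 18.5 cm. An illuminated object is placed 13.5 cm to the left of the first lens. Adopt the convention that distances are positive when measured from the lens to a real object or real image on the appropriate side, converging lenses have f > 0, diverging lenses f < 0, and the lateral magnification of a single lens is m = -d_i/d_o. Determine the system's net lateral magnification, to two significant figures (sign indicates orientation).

Applying the thin-lens equation to the first lens, 1/24 = 1/13.5 + 1/d_i1, which gives d_i1 = -30.857 cm.
Its lateral magnification is m_1 = -d_i1/d_o1 = -(-30.857)/13.5 = 2.2857.
With d_i1 < 0 the first image is virtual and lies on the object side; the object distance for lens 2 is d_o2 = 14 - (-30.857) = 44.857 cm.
Applying the thin-lens equation again with f_2 = 18.5 cm and d_o2 = 44.857 cm gives d_i2 = 31.485 cm.
m_2 = -(31.485)/(44.857) = -0.7019.
The system's lateral magnification is m_1 m_2 = (2.2857)(-0.7019) = -1.6043.

-1.6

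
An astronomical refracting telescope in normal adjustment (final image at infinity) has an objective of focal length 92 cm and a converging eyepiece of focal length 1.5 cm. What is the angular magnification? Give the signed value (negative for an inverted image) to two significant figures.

-61

M = -f_obj/f_eye = -92/(1.5) = -61.333.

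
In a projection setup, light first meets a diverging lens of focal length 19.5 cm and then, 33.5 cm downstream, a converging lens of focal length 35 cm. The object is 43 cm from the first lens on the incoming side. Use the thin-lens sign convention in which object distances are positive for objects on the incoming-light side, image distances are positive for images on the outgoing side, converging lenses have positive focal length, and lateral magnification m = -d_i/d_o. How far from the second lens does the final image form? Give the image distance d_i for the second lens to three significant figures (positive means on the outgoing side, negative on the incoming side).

138 cm

First lens: d_i1 = 1/(1/(-19.5) - 1/43) = -13.416 cm.
The intermediate image is virtual, 13.416 cm to the left of lens 1, so d_o2 = L - d_i1 = 33.5 - (-13.416) = 46.916 cm.
Second lens: d_i2 = 1/(1/35 - 1/(46.916)) = 137.803 cm.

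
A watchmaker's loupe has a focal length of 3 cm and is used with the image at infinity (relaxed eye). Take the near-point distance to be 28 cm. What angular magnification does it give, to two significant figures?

9.3

M = D/f = 28/3 = 9.333.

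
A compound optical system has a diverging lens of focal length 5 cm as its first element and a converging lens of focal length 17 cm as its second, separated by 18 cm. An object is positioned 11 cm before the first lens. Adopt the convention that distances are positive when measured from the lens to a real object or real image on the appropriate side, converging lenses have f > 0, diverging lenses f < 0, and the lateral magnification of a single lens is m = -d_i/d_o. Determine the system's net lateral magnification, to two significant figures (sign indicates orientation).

Applying the thin-lens equation to the first lens, 1/(-5) = 1/11 + 1/d_i1, which gives d_i1 = -3.438 cm.
Its lateral magnification is m_1 = -d_i1/d_o1 = -(-3.438)/11 = 0.3125.
With d_i1 < 0 the first image is virtual and lies on the object side; the object distance for lens 2 is d_o2 = 18 - (-3.438) = 21.438 cm.
Applying the thin-lens equation again with f_2 = 17 cm and d_o2 = 21.438 cm gives d_i2 = 82.127 cm.
m_2 = -(82.127)/(21.438) = -3.8310.
Total m = m_1 x m_2 = (0.3125)(-3.8310) = -1.1972.

-1.2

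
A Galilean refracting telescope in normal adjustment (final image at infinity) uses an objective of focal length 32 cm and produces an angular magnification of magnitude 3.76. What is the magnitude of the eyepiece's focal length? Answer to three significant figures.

|M| = f_obj/|f_eye|, so |f_eye| = f_obj/|M| = 32/3.76 = 8.511 cm.
(The eyepiece is diverging, so its signed focal length is -8.511 cm.)

8.51 cm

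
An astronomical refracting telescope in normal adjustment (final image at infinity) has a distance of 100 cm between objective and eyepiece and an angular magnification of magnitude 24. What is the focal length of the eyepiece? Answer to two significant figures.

4.0 cm

In normal adjustment the tube length equals f_obj + f_eye and |M| = f_obj/f_eye.
So f_obj = 24 f_eye and 24 f_eye + f_eye = 100 cm, giving f_eye = 100/25 = 4.000 cm and f_obj = 96.000 cm.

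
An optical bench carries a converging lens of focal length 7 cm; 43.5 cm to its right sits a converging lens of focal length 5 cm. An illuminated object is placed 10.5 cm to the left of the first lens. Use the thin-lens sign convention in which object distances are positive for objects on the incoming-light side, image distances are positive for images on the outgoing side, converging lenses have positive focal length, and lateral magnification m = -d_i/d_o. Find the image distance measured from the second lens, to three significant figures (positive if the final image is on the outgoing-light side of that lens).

6.43 cm

Applying the thin-lens equation to the first lens, 1/7 = 1/10.5 + 1/d_i1, which gives d_i1 = 21.000 cm.
The intermediate image is 21.000 cm to the right of lens 1, so d_o2 = L - d_i1 = 43.5 - 21.000 = 22.500 cm.
Applying the thin-lens equation again with f_2 = 5 cm and d_o2 = 22.500 cm gives d_i2 = 6.429 cm.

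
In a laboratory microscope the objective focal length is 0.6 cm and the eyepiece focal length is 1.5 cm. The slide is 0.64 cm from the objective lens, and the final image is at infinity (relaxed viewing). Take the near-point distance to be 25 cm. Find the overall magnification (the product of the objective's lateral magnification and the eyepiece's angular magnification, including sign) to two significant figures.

-250

Objective: 1/d_i = 1/f_obj - 1/d_o = 1/0.6 - 1/0.64 = 0.10417 cm^-1, so d_i = 9.600 cm.
m_obj = -d_i/d_o = -9.600/0.64 = -15.000.
Eyepiece angular magnification (image at infinity): M_eye = D/f_e = 25/1.5 = 16.667.
Overall M = m_obj x M_eye = (-15.000)(16.667) = -250.00.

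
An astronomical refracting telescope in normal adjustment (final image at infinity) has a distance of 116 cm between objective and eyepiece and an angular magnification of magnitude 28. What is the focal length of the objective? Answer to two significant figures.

In normal adjustment the tube length equals f_obj + f_eye and |M| = f_obj/f_eye.
So f_obj = 28 f_eye and 28 f_eye + f_eye = 116 cm, giving f_eye = 116/29 = 4.000 cm and f_obj = 112.000 cm.

110 cm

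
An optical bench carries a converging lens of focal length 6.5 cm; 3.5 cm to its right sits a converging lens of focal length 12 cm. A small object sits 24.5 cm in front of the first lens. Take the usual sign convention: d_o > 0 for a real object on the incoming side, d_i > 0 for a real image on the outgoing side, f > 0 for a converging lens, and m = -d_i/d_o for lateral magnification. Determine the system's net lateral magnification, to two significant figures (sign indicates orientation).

-0.25

First lens: d_i1 = 1/(1/6.5 - 1/24.5) = 8.847 cm.
m_1 = -(8.847)/24.5 = -0.3611.
Since 8.847 cm > 3.5 cm, the first image lies past the second lens and serves as a virtual object: d_o2 = L - d_i1 = -5.347 cm.
Second lens: d_i2 = 1/(1/12 - 1/(-5.347)) = 3.699 cm.
m_2 = -(3.699)/(-5.347) = 0.6918.
Total m = m_1 x m_2 = (-0.3611)(0.6918) = -0.2498.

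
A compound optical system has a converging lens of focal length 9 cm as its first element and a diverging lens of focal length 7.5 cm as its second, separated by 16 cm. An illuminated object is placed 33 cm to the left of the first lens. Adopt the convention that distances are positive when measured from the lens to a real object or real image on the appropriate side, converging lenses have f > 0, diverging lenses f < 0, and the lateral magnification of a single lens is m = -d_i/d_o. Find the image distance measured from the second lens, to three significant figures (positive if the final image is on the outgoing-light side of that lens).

-2.44 cm

First lens: d_i1 = 1/(1/9 - 1/33) = 12.375 cm.
Object distance for lens 2: d_o2 = 16 - 12.375 = 3.625 cm.
Second lens: d_i2 = 1/(1/(-7.5) - 1/(3.625)) = -2.444 cm.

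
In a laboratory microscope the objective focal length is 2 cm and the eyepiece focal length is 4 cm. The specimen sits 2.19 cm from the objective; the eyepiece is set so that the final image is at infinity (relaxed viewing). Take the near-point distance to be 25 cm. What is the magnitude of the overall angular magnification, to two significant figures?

Objective: 1/d_i = 1/f_obj - 1/d_o = 1/2 - 1/2.19 = 0.04338 cm^-1, so d_i = 23.053 cm.
m_obj = -d_i/d_o = -23.053/2.19 = -10.526.
Eyepiece angular magnification (image at infinity): M_eye = D/f_e = 25/4 = 6.250.
Overall M = m_obj x M_eye = (-10.526)(6.250) = -65.79.
|M| = 65.79.

66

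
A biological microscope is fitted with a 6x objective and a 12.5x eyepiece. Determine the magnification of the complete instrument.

75

The overall magnification of a compound microscope is the product of the objective and eyepiece magnifications:
M = M_obj x M_eye = 6 x 12.5 = 75.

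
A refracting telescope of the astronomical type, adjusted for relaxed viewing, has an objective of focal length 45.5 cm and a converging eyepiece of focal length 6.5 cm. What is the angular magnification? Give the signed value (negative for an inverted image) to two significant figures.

-7.0

M = -f_obj/f_eye = -45.5/(6.5) = -7.000.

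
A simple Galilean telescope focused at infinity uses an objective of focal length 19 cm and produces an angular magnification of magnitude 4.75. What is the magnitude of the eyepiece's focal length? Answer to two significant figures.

|M| = f_obj/|f_eye|, so |f_eye| = f_obj/|M| = 19/4.75 = 4.000 cm.
(The eyepiece is diverging, so its signed focal length is -4.000 cm.)

4.0 cm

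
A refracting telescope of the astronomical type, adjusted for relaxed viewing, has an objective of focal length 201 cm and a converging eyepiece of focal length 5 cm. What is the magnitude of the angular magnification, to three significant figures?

|M| = f_obj/|f_eye| = 201/5 = 40.200.

40.2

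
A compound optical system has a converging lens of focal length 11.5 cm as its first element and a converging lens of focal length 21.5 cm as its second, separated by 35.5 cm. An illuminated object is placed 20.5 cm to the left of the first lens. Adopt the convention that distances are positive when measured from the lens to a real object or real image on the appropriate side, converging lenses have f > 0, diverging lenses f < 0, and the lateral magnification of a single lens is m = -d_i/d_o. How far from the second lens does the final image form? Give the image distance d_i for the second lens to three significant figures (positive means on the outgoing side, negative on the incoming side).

Lens 1: 1/d_i1 = 1/f_1 - 1/d_o1 = 1/11.5 - 1/20.5 = 0.03818 cm^-1, so d_i1 = 26.194 cm.
That image sits 9.306 cm in front of the second lens, so d_o2 = 9.306 cm.
Lens 2: 1/d_i2 = 1/f_2 - 1/d_o2 = 1/21.5 - 1/(9.306) = -0.06095 cm^-1, so d_i2 = -16.407 cm.

-16.4 cm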